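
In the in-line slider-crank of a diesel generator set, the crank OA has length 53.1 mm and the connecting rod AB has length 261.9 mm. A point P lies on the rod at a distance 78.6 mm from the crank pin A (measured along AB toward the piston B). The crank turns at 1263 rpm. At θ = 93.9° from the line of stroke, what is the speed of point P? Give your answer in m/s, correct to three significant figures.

6.99

ω = 132.3 rad/s.  Crank-pin speed |V_A| = rω = 7.0231 m/s, perpendicular to OA.
Rod angle: sinφ = −(r/L) sinθ ⇒ φ = -11.670°; ω_rod = −rω cosθ/√(L²−r²sin²θ) = +1.8624 rad/s.
V_P = V_A + ω_rod × AP, with AP = 0.0786 m along the rod.
Components: V_Px = −rω sinθ − a·ω_rod·sinφ = -6.9772 m/s;  V_Py = rω cosθ + a·ω_rod·cosφ = -0.33432 m/s.
|V_P| = √(V_Px² + V_Py²) = 6.9852 m/s.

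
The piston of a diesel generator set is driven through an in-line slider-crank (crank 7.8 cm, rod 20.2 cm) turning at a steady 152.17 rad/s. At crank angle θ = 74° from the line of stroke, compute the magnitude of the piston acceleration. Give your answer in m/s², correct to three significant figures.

ω = 152.2 rad/s
x(θ) = r cosθ + √(L² − r² sin²θ); with ω constant, a = ω²·d²x/dθ².
d²x/dθ² = −r cosθ − r²(cos2θ)/√u − r⁴ sin²2θ/(4u^{3/2}),  u = L² − r² sin²θ = 0.0351822 m².
Substituting r = 0.078 m, L = 0.202 m, θ = 74°: d²x/dθ² = +0.0056138 m.
a = ω²·d²x/dθ² = (152.2)²·(+0.0056138) = +129.99 m/s²;  |a| = 129.99 m/s².

130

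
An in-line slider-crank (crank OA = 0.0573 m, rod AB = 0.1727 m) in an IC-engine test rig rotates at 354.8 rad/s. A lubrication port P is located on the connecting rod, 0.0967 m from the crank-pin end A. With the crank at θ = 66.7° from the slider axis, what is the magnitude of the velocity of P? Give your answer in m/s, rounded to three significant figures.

20.4

ω = 354.8 rad/s.  Crank-pin speed |V_A| = rω = 20.33 m/s, perpendicular to OA.
Rod angle: sinφ = −(r/L) sinθ ⇒ φ = -17.742°; ω_rod = −rω cosθ/√(L²−r²sin²θ) = -48.888 rad/s.
V_P = V_A + ω_rod × AP, with AP = 0.0967 m along the rod.
Components: V_Px = −rω sinθ − a·ω_rod·sinφ = -20.113 m/s;  V_Py = rω cosθ + a·ω_rod·cosφ = +3.5388 m/s.
|V_P| = √(V_Px² + V_Py²) = 20.422 m/s.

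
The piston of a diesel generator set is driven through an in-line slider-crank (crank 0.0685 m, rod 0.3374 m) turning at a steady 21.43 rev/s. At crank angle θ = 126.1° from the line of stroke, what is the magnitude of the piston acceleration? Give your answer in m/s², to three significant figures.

ω = 2π·21.4 = 134.6 rad/s
x(θ) = r cosθ + √(L² − r² sin²θ); with ω constant, a = ω²·d²x/dθ².
d²x/dθ² = −r cosθ − r²(cos2θ)/√u − r⁴ sin²2θ/(4u^{3/2}),  u = L² − r² sin²θ = 0.110775 m².
Substituting r = 0.0685 m, L = 0.3374 m, θ = 126.1°: d²x/dθ² = +0.044534 m.
a = ω²·d²x/dθ² = (134.6)²·(+0.044534) = +807.42 m/s²;  |a| = 807.42 m/s².

807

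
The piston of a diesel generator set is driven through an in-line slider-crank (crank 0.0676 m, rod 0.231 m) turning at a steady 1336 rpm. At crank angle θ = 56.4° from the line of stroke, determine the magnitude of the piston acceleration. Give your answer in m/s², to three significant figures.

ω = 2π·1336/60 = 139.9 rad/s
x(θ) = r cosθ + √(L² − r² sin²θ); with ω constant, a = ω²·d²x/dθ².
d²x/dθ² = −r cosθ − r²(cos2θ)/√u − r⁴ sin²2θ/(4u^{3/2}),  u = L² − r² sin²θ = 0.0501907 m².
Substituting r = 0.0676 m, L = 0.231 m, θ = 56.4°: d²x/dθ² = -0.029899 m.
a = ω²·d²x/dθ² = (139.9)²·(-0.029899) = -585.24 m/s²;  |a| = 585.24 m/s².

585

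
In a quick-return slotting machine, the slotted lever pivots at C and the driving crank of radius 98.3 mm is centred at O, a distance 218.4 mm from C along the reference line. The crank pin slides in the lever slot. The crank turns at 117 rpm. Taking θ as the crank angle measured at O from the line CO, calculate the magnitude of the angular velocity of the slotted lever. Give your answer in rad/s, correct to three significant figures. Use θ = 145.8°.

4.54

ω = 12.25 rad/s (from 117 rpm).
Crank pin A relative to C: A = (d + r cosθ, r sinθ); lever angle φ = atan2(r sinθ, d + r cosθ).
Differentiating tanφ: φ̇ = rω(d cosθ + r)/(d² + r² + 2dr cosθ).
d² + r² + 2dr cosθ = |CA|² = 0.0218487 m²;  d cosθ + r = -0.082334 m.
|ω_lever| = |0.0983·12.25·-0.082334| / 0.0218487 = 4.5386 rad/s.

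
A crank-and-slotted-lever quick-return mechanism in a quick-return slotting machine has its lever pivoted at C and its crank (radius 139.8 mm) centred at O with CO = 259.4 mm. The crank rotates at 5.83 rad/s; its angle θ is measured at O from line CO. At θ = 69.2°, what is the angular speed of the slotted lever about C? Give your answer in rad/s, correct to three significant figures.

1.68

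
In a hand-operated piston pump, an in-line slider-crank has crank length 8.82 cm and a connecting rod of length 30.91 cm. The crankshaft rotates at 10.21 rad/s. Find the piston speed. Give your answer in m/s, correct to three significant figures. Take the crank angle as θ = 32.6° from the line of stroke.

0.603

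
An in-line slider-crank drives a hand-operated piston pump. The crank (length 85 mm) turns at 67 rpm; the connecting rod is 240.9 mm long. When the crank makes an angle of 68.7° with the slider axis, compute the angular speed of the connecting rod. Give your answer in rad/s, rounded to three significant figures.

0.952

ω = 7.016 rad/s (converted from 67 rpm).
The rod makes angle φ with the slider axis where L sinφ = r sinθ; differentiating, L cosφ·φ̇ = r ω cosθ.
L cosφ = √(L² − r² sin²θ) = 0.22751 m.
|ω_rod| = r ω |cosθ| / √(L² − r² sin²θ) = 0.085·7.016·0.36325/0.22751 = 0.9522 rad/s.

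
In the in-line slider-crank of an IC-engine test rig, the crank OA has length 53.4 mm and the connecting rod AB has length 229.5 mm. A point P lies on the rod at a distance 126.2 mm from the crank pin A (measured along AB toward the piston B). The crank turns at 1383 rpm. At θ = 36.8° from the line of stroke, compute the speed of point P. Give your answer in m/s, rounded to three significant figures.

5.82

ω = 144.8 rad/s.  Crank-pin speed |V_A| = rω = 7.7338 m/s, perpendicular to OA.
Rod angle: sinφ = −(r/L) sinθ ⇒ φ = -8.012°; ω_rod = −rω cosθ/√(L²−r²sin²θ) = -27.249 rad/s.
V_P = V_A + ω_rod × AP, with AP = 0.1262 m along the rod.
Components: V_Px = −rω sinθ − a·ω_rod·sinφ = -5.112 m/s;  V_Py = rω cosθ + a·ω_rod·cosφ = +2.7874 m/s.
|V_P| = √(V_Px² + V_Py²) = 5.8226 m/s.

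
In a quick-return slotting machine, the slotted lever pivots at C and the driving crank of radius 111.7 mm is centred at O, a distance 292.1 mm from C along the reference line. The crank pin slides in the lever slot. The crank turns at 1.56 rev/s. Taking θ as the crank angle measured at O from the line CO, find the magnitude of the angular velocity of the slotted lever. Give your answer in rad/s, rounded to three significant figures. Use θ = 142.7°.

ω = 9.802 rad/s (from 1.56 rev/s).
Crank pin A relative to C: A = (d + r cosθ, r sinθ); lever angle φ = atan2(r sinθ, d + r cosθ).
Differentiating tanφ: φ̇ = rω(d cosθ + r)/(d² + r² + 2dr cosθ).
d² + r² + 2dr cosθ = |CA|² = 0.0458906 m²;  d cosθ + r = -0.12066 m.
|ω_lever| = |0.1117·9.802·-0.12066| / 0.0458906 = 2.8787 rad/s.

2.88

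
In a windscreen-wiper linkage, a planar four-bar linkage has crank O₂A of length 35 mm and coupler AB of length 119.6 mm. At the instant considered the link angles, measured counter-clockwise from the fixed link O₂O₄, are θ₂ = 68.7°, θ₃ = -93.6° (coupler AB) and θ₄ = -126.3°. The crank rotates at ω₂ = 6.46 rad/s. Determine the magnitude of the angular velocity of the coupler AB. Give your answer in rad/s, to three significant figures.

0.906

ω₂ = 6.46 rad/s
Differentiating the loop-closure r₂e^{iθ₂}+r₃e^{iθ₃}=r₁+r₄e^{iθ₄} gives r₂ω₂e^{iθ₂}+r₃ω₃e^{iθ₃}=r₄ω₄e^{iθ₄}.
Eliminating the other unknown: ω₃ = r₂ω₂ sin(θ₄−θ₂) / [r₃ sin(θ₃−θ₄)].
Numerator sine = +0.25882; denominator sine = +0.54024.
Result = 0.035·6.46·(+0.25882) / (0.1196·(+0.54024)) = +0.90569 rad/s; magnitude 0.90569 rad/s.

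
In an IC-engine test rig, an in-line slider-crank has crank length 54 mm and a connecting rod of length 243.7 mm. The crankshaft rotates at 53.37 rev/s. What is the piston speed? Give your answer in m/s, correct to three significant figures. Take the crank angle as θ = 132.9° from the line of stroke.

ω = 2π·53.4 = 335.3 rad/s
For an in-line slider-crank, x = r cosθ + √(L² − r² sin²θ), so v = −rω sinθ·[1 + r cosθ/√(L² − r² sin²θ)].
With r = 0.054 m, L = 0.2437 m, θ = 132.9°: √(L² − r² sin²θ) = 0.24047 m.
v = −0.054·335.3·0.73254·[1 + 0.054·-0.68072/0.24047] = -11.237 m/s.
|v| = 11.237 m/s.

11.2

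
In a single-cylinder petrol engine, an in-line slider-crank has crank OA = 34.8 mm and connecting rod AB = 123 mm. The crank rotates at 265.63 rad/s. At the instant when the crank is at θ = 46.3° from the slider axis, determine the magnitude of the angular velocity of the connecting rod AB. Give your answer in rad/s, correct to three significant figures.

ω = 265.6 rad/s
The rod makes angle φ with the slider axis where L sinφ = r sinθ; differentiating, L cosφ·φ̇ = r ω cosθ.
L cosφ = √(L² − r² sin²θ) = 0.1204 m.
|ω_rod| = r ω |cosθ| / √(L² − r² sin²θ) = 0.0348·265.6·0.69088/0.1204 = 53.044 rad/s.

53.0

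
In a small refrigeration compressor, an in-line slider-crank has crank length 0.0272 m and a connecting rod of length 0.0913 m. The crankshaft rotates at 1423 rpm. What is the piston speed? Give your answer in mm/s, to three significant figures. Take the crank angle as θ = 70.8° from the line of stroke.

ω = 2π·1423/60 = 149 rad/s
For an in-line slider-crank, x = r cosθ + √(L² − r² sin²θ), so v = −rω sinθ·[1 + r cosθ/√(L² − r² sin²θ)].
With r = 0.0272 m, L = 0.0913 m, θ = 70.8°: √(L² − r² sin²θ) = 0.087612 m.
v = −0.0272·149·0.94438·[1 + 0.0272·0.32887/0.087612] = -4.2186 m/s.
|v| = 4.2186 m/s = 4218.6 mm/s.

4220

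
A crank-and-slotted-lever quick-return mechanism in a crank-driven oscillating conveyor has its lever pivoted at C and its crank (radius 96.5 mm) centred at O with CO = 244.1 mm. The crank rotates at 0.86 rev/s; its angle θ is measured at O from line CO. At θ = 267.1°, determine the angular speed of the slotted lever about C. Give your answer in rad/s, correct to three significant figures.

0.660

ω = 5.404 rad/s (from 0.86 rev/s).
Crank pin A relative to C: A = (d + r cosθ, r sinθ); lever angle φ = atan2(r sinθ, d + r cosθ).
Differentiating tanφ: φ̇ = rω(d cosθ + r)/(d² + r² + 2dr cosθ).
d² + r² + 2dr cosθ = |CA|² = 0.0665136 m²;  d cosθ + r = +0.08415 m.
|ω_lever| = |0.0965·5.404·+0.08415| / 0.0665136 = 0.65971 rad/s.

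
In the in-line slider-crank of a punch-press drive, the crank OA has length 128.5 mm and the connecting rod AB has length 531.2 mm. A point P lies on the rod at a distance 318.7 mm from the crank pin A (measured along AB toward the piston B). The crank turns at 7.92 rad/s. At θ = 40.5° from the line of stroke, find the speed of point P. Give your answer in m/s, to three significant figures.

0.797

ω = 7.92 rad/s.  Crank-pin speed |V_A| = rω = 1.0177 m/s, perpendicular to OA.
Rod angle: sinφ = −(r/L) sinθ ⇒ φ = -9.039°; ω_rod = −rω cosθ/√(L²−r²sin²θ) = -1.4752 rad/s.
V_P = V_A + ω_rod × AP, with AP = 0.3187 m along the rod.
Components: V_Px = −rω sinθ − a·ω_rod·sinφ = -0.73482 m/s;  V_Py = rω cosθ + a·ω_rod·cosφ = +0.30958 m/s.
|V_P| = √(V_Px² + V_Py²) = 0.79737 m/s.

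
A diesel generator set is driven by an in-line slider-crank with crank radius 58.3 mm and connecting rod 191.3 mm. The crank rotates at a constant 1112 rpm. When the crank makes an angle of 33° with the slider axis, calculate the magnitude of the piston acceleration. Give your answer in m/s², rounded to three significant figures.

ω = 2π·1112/60 = 116.4 rad/s
x(θ) = r cosθ + √(L² − r² sin²θ); with ω constant, a = ω²·d²x/dθ².
d²x/dθ² = −r cosθ − r²(cos2θ)/√u − r⁴ sin²2θ/(4u^{3/2}),  u = L² − r² sin²θ = 0.0355875 m².
Substituting r = 0.0583 m, L = 0.1913 m, θ = 33°: d²x/dθ² = -0.056582 m.
a = ω²·d²x/dθ² = (116.4)²·(-0.056582) = -767.26 m/s²;  |a| = 767.26 m/s².

767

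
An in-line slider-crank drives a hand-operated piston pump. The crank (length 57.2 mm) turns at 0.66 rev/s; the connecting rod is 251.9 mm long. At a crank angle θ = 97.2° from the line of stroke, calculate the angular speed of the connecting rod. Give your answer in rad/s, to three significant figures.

0.121

ω = 4.147 rad/s (converted from 0.66 rev/s).
The rod makes angle φ with the slider axis where L sinφ = r sinθ; differentiating, L cosφ·φ̇ = r ω cosθ.
L cosφ = √(L² − r² sin²θ) = 0.24542 m.
|ω_rod| = r ω |cosθ| / √(L² − r² sin²θ) = 0.0572·4.147·0.12533/0.24542 = 0.12113 rad/s.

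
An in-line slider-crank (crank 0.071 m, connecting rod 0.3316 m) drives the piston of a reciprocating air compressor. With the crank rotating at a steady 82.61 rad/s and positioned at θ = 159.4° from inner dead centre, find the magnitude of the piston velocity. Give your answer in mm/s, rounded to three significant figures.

1650

ω = 82.61 rad/s
For an in-line slider-crank, x = r cosθ + √(L² − r² sin²θ), so v = −rω sinθ·[1 + r cosθ/√(L² − r² sin²θ)].
With r = 0.071 m, L = 0.3316 m, θ = 159.4°: √(L² − r² sin²θ) = 0.33066 m.
v = −0.071·82.61·0.35184·[1 + 0.071·-0.93606/0.33066] = -1.6489 m/s.
|v| = 1.6489 m/s = 1648.9 mm/s.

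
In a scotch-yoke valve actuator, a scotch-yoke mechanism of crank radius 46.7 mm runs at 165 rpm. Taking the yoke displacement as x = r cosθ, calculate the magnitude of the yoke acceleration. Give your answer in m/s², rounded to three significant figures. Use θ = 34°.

11.6

ω = 17.28 rad/s (from 165 rpm).
x = r cosθ ⇒ ẍ = −rω² cosθ (ω constant).
|a| = rω²|cosθ| = 0.0467·(17.28)²·|cos 34°| = 11.559 m/s².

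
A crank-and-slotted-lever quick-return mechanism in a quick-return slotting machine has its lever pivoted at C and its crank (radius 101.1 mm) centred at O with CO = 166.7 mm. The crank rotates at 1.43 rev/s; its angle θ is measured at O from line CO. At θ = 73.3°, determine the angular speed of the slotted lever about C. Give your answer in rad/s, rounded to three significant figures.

ω = 8.985 rad/s (from 1.43 rev/s).
Crank pin A relative to C: A = (d + r cosθ, r sinθ); lever angle φ = atan2(r sinθ, d + r cosθ).
Differentiating tanφ: φ̇ = rω(d cosθ + r)/(d² + r² + 2dr cosθ).
d² + r² + 2dr cosθ = |CA|² = 0.0476961 m²;  d cosθ + r = +0.149 m.
|ω_lever| = |0.1011·8.985·+0.149| / 0.0476961 = 2.8378 rad/s.

2.84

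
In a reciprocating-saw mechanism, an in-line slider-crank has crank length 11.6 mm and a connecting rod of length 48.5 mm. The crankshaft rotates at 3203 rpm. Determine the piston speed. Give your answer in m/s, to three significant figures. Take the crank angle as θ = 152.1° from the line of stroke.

ω = 2π·3203/60 = 335.4 rad/s
For an in-line slider-crank, x = r cosθ + √(L² − r² sin²θ), so v = −rω sinθ·[1 + r cosθ/√(L² − r² sin²θ)].
With r = 0.0116 m, L = 0.0485 m, θ = 152.1°: √(L² − r² sin²θ) = 0.048195 m.
v = −0.0116·335.4·0.46793·[1 + 0.0116·-0.88377/0.048195] = -1.4334 m/s.
|v| = 1.4334 m/s.

1.43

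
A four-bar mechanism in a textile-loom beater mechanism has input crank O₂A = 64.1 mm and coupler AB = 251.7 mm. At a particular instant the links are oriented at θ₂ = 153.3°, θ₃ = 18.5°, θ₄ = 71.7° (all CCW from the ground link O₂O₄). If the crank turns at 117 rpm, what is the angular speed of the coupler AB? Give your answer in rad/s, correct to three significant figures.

3.85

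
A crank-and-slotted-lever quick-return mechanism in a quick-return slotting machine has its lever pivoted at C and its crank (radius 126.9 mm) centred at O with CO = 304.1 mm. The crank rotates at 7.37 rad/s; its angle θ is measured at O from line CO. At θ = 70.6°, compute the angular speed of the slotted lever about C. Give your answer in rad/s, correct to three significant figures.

1.59

ω = 7.37 rad/s
Crank pin A relative to C: A = (d + r cosθ, r sinθ); lever angle φ = atan2(r sinθ, d + r cosθ).
Differentiating tanφ: φ̇ = rω(d cosθ + r)/(d² + r² + 2dr cosθ).
d² + r² + 2dr cosθ = |CA|² = 0.134217 m²;  d cosθ + r = +0.22791 m.
|ω_lever| = |0.1269·7.37·+0.22791| / 0.134217 = 1.5881 rad/s.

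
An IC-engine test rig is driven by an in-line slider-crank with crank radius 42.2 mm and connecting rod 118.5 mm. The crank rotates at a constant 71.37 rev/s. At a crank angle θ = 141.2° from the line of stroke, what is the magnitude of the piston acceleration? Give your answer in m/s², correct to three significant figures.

ω = 2π·71.4 = 448.4 rad/s
x(θ) = r cosθ + √(L² − r² sin²θ); with ω constant, a = ω²·d²x/dθ².
d²x/dθ² = −r cosθ − r²(cos2θ)/√u − r⁴ sin²2θ/(4u^{3/2}),  u = L² − r² sin²θ = 0.013343 m².
Substituting r = 0.0422 m, L = 0.1185 m, θ = 141.2°: d²x/dθ² = +0.029087 m.
a = ω²·d²x/dθ² = (448.4)²·(+0.029087) = +5849.1 m/s²;  |a| = 5849.1 m/s².

5850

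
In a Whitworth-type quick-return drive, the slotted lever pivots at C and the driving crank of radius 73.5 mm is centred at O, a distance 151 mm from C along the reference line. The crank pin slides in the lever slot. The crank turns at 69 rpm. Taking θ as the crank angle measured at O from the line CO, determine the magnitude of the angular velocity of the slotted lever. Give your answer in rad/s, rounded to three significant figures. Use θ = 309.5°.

ω = 7.226 rad/s (from 69 rpm).
Crank pin A relative to C: A = (d + r cosθ, r sinθ); lever angle φ = atan2(r sinθ, d + r cosθ).
Differentiating tanφ: φ̇ = rω(d cosθ + r)/(d² + r² + 2dr cosθ).
d² + r² + 2dr cosθ = |CA|² = 0.0423223 m²;  d cosθ + r = +0.16955 m.
|ω_lever| = |0.0735·7.226·+0.16955| / 0.0423223 = 2.1276 rad/s.

2.13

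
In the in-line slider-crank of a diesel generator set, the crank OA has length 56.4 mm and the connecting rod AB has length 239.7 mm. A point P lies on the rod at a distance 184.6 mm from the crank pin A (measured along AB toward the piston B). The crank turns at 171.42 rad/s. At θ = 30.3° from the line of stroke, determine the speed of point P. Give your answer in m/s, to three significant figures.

ω = 171.4 rad/s.  Crank-pin speed |V_A| = rω = 9.6681 m/s, perpendicular to OA.
Rod angle: sinφ = −(r/L) sinθ ⇒ φ = -6.818°; ω_rod = −rω cosθ/√(L²−r²sin²θ) = -35.072 rad/s.
V_P = V_A + ω_rod × AP, with AP = 0.1846 m along the rod.
Components: V_Px = −rω sinθ − a·ω_rod·sinφ = -5.6464 m/s;  V_Py = rω cosθ + a·ω_rod·cosφ = +1.9188 m/s.
|V_P| = √(V_Px² + V_Py²) = 5.9635 m/s.

5.96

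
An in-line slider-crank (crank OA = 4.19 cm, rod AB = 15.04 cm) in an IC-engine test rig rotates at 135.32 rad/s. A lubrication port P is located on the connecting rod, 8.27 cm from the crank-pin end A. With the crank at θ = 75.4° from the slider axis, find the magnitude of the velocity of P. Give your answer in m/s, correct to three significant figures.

5.74

ω = 135.3 rad/s.  Crank-pin speed |V_A| = rω = 5.6699 m/s, perpendicular to OA.
Rod angle: sinφ = −(r/L) sinθ ⇒ φ = -15.640°; ω_rod = −rω cosθ/√(L²−r²sin²θ) = -9.8681 rad/s.
V_P = V_A + ω_rod × AP, with AP = 0.0827 m along the rod.
Components: V_Px = −rω sinθ − a·ω_rod·sinφ = -5.7068 m/s;  V_Py = rω cosθ + a·ω_rod·cosφ = +0.64333 m/s.
|V_P| = √(V_Px² + V_Py²) = 5.743 m/s.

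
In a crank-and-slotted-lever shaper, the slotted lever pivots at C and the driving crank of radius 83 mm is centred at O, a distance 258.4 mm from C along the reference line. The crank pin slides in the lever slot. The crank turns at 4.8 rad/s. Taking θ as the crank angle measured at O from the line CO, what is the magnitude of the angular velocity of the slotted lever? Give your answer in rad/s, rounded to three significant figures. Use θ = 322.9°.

ω = 4.8 rad/s
Crank pin A relative to C: A = (d + r cosθ, r sinθ); lever angle φ = atan2(r sinθ, d + r cosθ).
Differentiating tanφ: φ̇ = rω(d cosθ + r)/(d² + r² + 2dr cosθ).
d² + r² + 2dr cosθ = |CA|² = 0.107871 m²;  d cosθ + r = +0.2891 m.
|ω_lever| = |0.083·4.8·+0.2891| / 0.107871 = 1.0677 rad/s.

1.07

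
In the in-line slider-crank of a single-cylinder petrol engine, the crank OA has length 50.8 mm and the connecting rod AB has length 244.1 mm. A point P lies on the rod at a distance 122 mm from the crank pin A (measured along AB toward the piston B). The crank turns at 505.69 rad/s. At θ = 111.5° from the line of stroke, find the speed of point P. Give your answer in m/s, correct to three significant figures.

ω = 505.7 rad/s.  Crank-pin speed |V_A| = rω = 25.689 m/s, perpendicular to OA.
Rod angle: sinφ = −(r/L) sinθ ⇒ φ = -11.165°; ω_rod = −rω cosθ/√(L²−r²sin²θ) = +39.315 rad/s.
V_P = V_A + ω_rod × AP, with AP = 0.122 m along the rod.
Components: V_Px = −rω sinθ − a·ω_rod·sinφ = -22.973 m/s;  V_Py = rω cosθ + a·ω_rod·cosφ = -4.7095 m/s.
|V_P| = √(V_Px² + V_Py²) = 23.451 m/s.

23.5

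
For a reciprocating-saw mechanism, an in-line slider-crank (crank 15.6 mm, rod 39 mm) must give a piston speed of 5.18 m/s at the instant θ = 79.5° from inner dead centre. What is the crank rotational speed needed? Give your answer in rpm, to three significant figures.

For an in-line slider-crank, |v_piston| = rω|sinθ|·[1 + r cosθ/√(L² − r² sin²θ)].
With r = 0.0156 m, L = 0.039 m, θ = 79.5°: the bracketed kinematic factor |dx/dθ| = 0.016555 m.
ω = v/|dx/dθ| = 5.18/0.016555 = 312.9 rad/s.
N = 60ω/(2π) = 2988 rpm.

2990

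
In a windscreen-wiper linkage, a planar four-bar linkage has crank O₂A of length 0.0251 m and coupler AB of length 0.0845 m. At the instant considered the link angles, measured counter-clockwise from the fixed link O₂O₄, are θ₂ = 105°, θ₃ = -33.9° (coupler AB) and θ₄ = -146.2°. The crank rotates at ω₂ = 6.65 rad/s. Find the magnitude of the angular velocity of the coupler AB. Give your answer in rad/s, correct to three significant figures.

2.02

ω₂ = 6.65 rad/s
Differentiating the loop-closure r₂e^{iθ₂}+r₃e^{iθ₃}=r₁+r₄e^{iθ₄} gives r₂ω₂e^{iθ₂}+r₃ω₃e^{iθ₃}=r₄ω₄e^{iθ₄}.
Eliminating the other unknown: ω₃ = r₂ω₂ sin(θ₄−θ₂) / [r₃ sin(θ₃−θ₄)].
Numerator sine = +0.94665; denominator sine = +0.92521.
Result = 0.0251·6.65·(+0.94665) / (0.0845·(+0.92521)) = +2.0211 rad/s; magnitude 2.0211 rad/s.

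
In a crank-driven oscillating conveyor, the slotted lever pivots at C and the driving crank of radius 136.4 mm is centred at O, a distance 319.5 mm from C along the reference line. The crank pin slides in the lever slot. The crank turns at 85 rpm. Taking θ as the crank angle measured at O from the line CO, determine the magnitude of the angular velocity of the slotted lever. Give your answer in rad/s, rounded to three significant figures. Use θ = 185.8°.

ω = 8.901 rad/s (from 85 rpm).
Crank pin A relative to C: A = (d + r cosθ, r sinθ); lever angle φ = atan2(r sinθ, d + r cosθ).
Differentiating tanφ: φ̇ = rω(d cosθ + r)/(d² + r² + 2dr cosθ).
d² + r² + 2dr cosθ = |CA|² = 0.0339718 m²;  d cosθ + r = -0.18146 m.
|ω_lever| = |0.1364·8.901·-0.18146| / 0.0339718 = 6.4854 rad/s.

6.49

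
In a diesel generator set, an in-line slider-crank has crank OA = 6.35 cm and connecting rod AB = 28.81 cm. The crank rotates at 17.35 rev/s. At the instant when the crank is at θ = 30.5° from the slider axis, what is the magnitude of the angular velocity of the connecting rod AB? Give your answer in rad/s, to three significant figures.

20.8

ω = 109 rad/s (converted from 17.35 rev/s).
The rod makes angle φ with the slider axis where L sinφ = r sinθ; differentiating, L cosφ·φ̇ = r ω cosθ.
L cosφ = √(L² − r² sin²θ) = 0.28629 m.
|ω_rod| = r ω |cosθ| / √(L² − r² sin²θ) = 0.0635·109·0.86163/0.28629 = 20.834 rad/s.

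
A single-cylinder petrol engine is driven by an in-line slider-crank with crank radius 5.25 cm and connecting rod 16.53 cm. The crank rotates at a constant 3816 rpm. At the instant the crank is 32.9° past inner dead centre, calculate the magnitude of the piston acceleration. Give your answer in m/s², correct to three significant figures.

ω = 2π·3816/60 = 399.6 rad/s
x(θ) = r cosθ + √(L² − r² sin²θ); with ω constant, a = ω²·d²x/dθ².
d²x/dθ² = −r cosθ − r²(cos2θ)/√u − r⁴ sin²2θ/(4u^{3/2}),  u = L² − r² sin²θ = 0.0265109 m².
Substituting r = 0.0525 m, L = 0.1653 m, θ = 32.9°: d²x/dθ² = -0.051385 m.
a = ω²·d²x/dθ² = (399.6)²·(-0.051385) = -8205.6 m/s²;  |a| = 8205.6 m/s².

8210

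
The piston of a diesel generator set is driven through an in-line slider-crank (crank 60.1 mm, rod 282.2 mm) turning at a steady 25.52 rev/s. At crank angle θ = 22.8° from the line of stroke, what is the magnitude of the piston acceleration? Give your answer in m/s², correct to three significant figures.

ω = 2π·25.5 = 160.3 rad/s
x(θ) = r cosθ + √(L² − r² sin²θ); with ω constant, a = ω²·d²x/dθ².
d²x/dθ² = −r cosθ − r²(cos2θ)/√u − r⁴ sin²2θ/(4u^{3/2}),  u = L² − r² sin²θ = 0.0790944 m².
Substituting r = 0.0601 m, L = 0.2822 m, θ = 22.8°: d²x/dθ² = -0.064465 m.
a = ω²·d²x/dθ² = (160.3)²·(-0.064465) = -1657.5 m/s²;  |a| = 1657.5 m/s².

1660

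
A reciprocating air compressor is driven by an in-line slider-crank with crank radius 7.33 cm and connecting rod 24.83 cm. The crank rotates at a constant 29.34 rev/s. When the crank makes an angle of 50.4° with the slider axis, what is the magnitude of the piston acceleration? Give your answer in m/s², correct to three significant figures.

1460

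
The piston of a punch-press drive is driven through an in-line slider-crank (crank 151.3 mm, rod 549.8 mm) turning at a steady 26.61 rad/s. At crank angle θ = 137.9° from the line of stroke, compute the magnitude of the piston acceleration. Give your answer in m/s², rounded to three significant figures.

75.9

ω = 26.61 rad/s
x(θ) = r cosθ + √(L² − r² sin²θ); with ω constant, a = ω²·d²x/dθ².
d²x/dθ² = −r cosθ − r²(cos2θ)/√u − r⁴ sin²2θ/(4u^{3/2}),  u = L² − r² sin²θ = 0.291991 m².
Substituting r = 0.1513 m, L = 0.5498 m, θ = 137.9°: d²x/dθ² = +0.10716 m.
a = ω²·d²x/dθ² = (26.61)²·(+0.10716) = +75.878 m/s²;  |a| = 75.878 m/s².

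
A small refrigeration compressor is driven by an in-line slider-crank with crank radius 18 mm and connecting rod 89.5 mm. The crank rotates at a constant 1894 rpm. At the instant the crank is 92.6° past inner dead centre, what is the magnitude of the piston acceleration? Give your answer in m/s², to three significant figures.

177

ω = 2π·1894/60 = 198.3 rad/s
x(θ) = r cosθ + √(L² − r² sin²θ); with ω constant, a = ω²·d²x/dθ².
d²x/dθ² = −r cosθ − r²(cos2θ)/√u − r⁴ sin²2θ/(4u^{3/2}),  u = L² − r² sin²θ = 0.00768692 m².
Substituting r = 0.018 m, L = 0.0895 m, θ = 92.6°: d²x/dθ² = +0.0044965 m.
a = ω²·d²x/dθ² = (198.3)²·(+0.0044965) = +176.88 m/s²;  |a| = 176.88 m/s².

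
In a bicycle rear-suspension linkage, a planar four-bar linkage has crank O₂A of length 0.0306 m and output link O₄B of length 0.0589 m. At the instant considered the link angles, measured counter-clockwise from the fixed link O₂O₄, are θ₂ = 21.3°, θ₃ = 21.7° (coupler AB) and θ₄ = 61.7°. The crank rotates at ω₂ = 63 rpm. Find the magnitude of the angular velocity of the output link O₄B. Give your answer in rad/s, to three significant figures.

0.0372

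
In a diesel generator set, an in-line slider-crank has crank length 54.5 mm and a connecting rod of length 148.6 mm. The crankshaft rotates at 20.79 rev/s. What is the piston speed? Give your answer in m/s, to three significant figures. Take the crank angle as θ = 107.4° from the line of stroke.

6.00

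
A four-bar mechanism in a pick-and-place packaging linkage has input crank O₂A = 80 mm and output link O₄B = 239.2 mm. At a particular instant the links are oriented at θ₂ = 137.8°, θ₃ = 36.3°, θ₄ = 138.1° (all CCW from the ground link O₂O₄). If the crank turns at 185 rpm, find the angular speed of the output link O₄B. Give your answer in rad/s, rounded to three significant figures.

6.49

ω₂ = 19.37 rad/s (from 185 rpm).
Differentiating the loop-closure r₂e^{iθ₂}+r₃e^{iθ₃}=r₁+r₄e^{iθ₄} gives r₂ω₂e^{iθ₂}+r₃ω₃e^{iθ₃}=r₄ω₄e^{iθ₄}.
Eliminating the other unknown: ω₄ = r₂ω₂ sin(θ₂−θ₃) / [r₄ sin(θ₄−θ₃)].
Numerator sine = +0.97992; denominator sine = +0.97887.
Result = 0.08·19.37·(+0.97992) / (0.2392·(+0.97887)) = +6.4863 rad/s; magnitude 6.4863 rad/s.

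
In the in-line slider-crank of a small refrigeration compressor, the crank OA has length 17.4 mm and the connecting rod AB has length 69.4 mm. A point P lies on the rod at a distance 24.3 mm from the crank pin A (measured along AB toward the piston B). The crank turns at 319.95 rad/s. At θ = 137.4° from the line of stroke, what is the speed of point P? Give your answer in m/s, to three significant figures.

4.41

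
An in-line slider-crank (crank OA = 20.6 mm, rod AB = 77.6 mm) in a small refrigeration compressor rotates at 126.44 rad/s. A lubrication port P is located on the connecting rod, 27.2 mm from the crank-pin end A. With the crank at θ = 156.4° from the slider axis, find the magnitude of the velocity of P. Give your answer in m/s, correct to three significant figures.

1.82

ω = 126.4 rad/s.  Crank-pin speed |V_A| = rω = 2.6047 m/s, perpendicular to OA.
Rod angle: sinφ = −(r/L) sinθ ⇒ φ = -6.101°; ω_rod = −rω cosθ/√(L²−r²sin²θ) = +30.933 rad/s.
V_P = V_A + ω_rod × AP, with AP = 0.0272 m along the rod.
Components: V_Px = −rω sinθ − a·ω_rod·sinφ = -0.95335 m/s;  V_Py = rω cosθ + a·ω_rod·cosφ = -1.5502 m/s.
|V_P| = √(V_Px² + V_Py²) = 1.8199 m/s.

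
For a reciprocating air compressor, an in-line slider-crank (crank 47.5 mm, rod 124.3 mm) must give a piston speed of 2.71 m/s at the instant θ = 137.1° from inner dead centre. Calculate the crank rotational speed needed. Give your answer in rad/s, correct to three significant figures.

For an in-line slider-crank, |v_piston| = rω|sinθ|·[1 + r cosθ/√(L² − r² sin²θ)].
With r = 0.0475 m, L = 0.1243 m, θ = 137.1°: the bracketed kinematic factor |dx/dθ| = 0.02296 m.
ω = v/|dx/dθ| = 2.71/0.02296 = 118.03 rad/s.

118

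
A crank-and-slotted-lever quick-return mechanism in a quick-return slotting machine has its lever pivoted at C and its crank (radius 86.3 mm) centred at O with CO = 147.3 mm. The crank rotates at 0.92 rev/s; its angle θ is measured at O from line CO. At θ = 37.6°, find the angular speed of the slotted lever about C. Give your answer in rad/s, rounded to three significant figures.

2.05

ω = 5.781 rad/s (from 0.92 rev/s).
Crank pin A relative to C: A = (d + r cosθ, r sinθ); lever angle φ = atan2(r sinθ, d + r cosθ).
Differentiating tanφ: φ̇ = rω(d cosθ + r)/(d² + r² + 2dr cosθ).
d² + r² + 2dr cosθ = |CA|² = 0.0492881 m²;  d cosθ + r = +0.203 m.
|ω_lever| = |0.0863·5.781·+0.203| / 0.0492881 = 2.0547 rad/s.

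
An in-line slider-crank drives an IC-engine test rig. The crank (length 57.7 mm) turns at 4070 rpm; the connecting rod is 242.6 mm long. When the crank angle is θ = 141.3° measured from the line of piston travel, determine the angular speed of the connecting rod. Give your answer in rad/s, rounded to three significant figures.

ω = 426.2 rad/s (converted from 4070 rpm).
The rod makes angle φ with the slider axis where L sinφ = r sinθ; differentiating, L cosφ·φ̇ = r ω cosθ.
L cosφ = √(L² − r² sin²θ) = 0.2399 m.
|ω_rod| = r ω |cosθ| / √(L² − r² sin²θ) = 0.0577·426.2·0.78043/0.2399 = 80.001 rad/s.

80.0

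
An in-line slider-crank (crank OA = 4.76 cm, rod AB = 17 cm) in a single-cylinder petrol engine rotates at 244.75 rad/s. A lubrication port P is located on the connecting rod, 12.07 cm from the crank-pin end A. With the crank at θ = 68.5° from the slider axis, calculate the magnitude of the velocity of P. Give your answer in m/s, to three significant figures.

ω = 244.8 rad/s.  Crank-pin speed |V_A| = rω = 11.65 m/s, perpendicular to OA.
Rod angle: sinφ = −(r/L) sinθ ⇒ φ = -15.101°; ω_rod = −rω cosθ/√(L²−r²sin²θ) = -26.015 rad/s.
V_P = V_A + ω_rod × AP, with AP = 0.1207 m along the rod.
Components: V_Px = −rω sinθ − a·ω_rod·sinφ = -11.657 m/s;  V_Py = rω cosθ + a·ω_rod·cosφ = +1.2382 m/s.
|V_P| = √(V_Px² + V_Py²) = 11.723 m/s.

11.7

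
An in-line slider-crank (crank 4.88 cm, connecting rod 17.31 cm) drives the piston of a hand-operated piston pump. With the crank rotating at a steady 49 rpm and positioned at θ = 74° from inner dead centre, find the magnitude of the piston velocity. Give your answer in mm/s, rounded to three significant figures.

ω = 2π·49/60 = 5.131 rad/s
For an in-line slider-crank, x = r cosθ + √(L² − r² sin²θ), so v = −rω sinθ·[1 + r cosθ/√(L² − r² sin²θ)].
With r = 0.0488 m, L = 0.1731 m, θ = 74°: √(L² − r² sin²θ) = 0.16662 m.
v = −0.0488·5.131·0.96126·[1 + 0.0488·0.27564/0.16662] = -0.26014 m/s.
|v| = 0.26014 m/s = 260.14 mm/s.

260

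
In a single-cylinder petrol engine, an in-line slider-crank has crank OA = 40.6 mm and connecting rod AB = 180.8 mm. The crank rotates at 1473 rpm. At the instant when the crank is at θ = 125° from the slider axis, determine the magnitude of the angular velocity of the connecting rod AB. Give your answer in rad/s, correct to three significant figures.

20.2

ω = 154.3 rad/s (converted from 1473 rpm).
The rod makes angle φ with the slider axis where L sinφ = r sinθ; differentiating, L cosφ·φ̇ = r ω cosθ.
L cosφ = √(L² − r² sin²θ) = 0.17771 m.
|ω_rod| = r ω |cosθ| / √(L² − r² sin²θ) = 0.0406·154.3·0.57358/0.17771 = 20.213 rad/s.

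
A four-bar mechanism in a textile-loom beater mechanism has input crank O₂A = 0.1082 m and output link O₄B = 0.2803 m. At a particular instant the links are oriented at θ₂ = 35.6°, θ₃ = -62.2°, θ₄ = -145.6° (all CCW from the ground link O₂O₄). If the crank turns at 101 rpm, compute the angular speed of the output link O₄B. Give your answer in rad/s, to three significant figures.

4.07

ω₂ = 10.58 rad/s (from 101 rpm).
Differentiating the loop-closure r₂e^{iθ₂}+r₃e^{iθ₃}=r₁+r₄e^{iθ₄} gives r₂ω₂e^{iθ₂}+r₃ω₃e^{iθ₃}=r₄ω₄e^{iθ₄}.
Eliminating the other unknown: ω₄ = r₂ω₂ sin(θ₂−θ₃) / [r₄ sin(θ₄−θ₃)].
Numerator sine = +0.99075; denominator sine = -0.99337.
Result = 0.1082·10.58·(+0.99075) / (0.2803·(-0.99337)) = -4.072 rad/s; magnitude 4.072 rad/s.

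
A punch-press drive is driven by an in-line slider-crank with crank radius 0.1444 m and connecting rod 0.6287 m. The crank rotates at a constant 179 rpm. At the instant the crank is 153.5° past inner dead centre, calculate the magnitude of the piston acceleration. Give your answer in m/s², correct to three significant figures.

38.3

ω = 2π·179/60 = 18.74 rad/s
x(θ) = r cosθ + √(L² − r² sin²θ); with ω constant, a = ω²·d²x/dθ².
d²x/dθ² = −r cosθ − r²(cos2θ)/√u − r⁴ sin²2θ/(4u^{3/2}),  u = L² − r² sin²θ = 0.391112 m².
Substituting r = 0.1444 m, L = 0.6287 m, θ = 153.5°: d²x/dθ² = +0.10888 m.
a = ω²·d²x/dθ² = (18.74)²·(+0.10888) = +38.257 m/s²;  |a| = 38.257 m/s².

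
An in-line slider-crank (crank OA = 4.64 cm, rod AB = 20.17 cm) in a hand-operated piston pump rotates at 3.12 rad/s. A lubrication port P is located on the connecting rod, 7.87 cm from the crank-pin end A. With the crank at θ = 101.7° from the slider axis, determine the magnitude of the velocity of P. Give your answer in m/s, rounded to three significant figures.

ω = 3.12 rad/s.  Crank-pin speed |V_A| = rω = 0.14477 m/s, perpendicular to OA.
Rod angle: sinφ = −(r/L) sinθ ⇒ φ = -13.018°; ω_rod = −rω cosθ/√(L²−r²sin²θ) = +0.14939 rad/s.
V_P = V_A + ω_rod × AP, with AP = 0.0787 m along the rod.
Components: V_Px = −rω sinθ − a·ω_rod·sinφ = -0.13911 m/s;  V_Py = rω cosθ + a·ω_rod·cosφ = -0.017902 m/s.
|V_P| = √(V_Px² + V_Py²) = 0.14026 m/s.

0.140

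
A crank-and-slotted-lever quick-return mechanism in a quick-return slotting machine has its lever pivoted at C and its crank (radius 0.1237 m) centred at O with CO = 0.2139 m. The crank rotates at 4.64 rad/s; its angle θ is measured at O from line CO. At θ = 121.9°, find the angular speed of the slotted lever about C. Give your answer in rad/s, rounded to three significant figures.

0.185

ω = 4.64 rad/s
Crank pin A relative to C: A = (d + r cosθ, r sinθ); lever angle φ = atan2(r sinθ, d + r cosθ).
Differentiating tanφ: φ̇ = rω(d cosθ + r)/(d² + r² + 2dr cosθ).
d² + r² + 2dr cosθ = |CA|² = 0.0330905 m²;  d cosθ + r = +0.010667 m.
|ω_lever| = |0.1237·4.64·+0.010667| / 0.0330905 = 0.18502 rad/s.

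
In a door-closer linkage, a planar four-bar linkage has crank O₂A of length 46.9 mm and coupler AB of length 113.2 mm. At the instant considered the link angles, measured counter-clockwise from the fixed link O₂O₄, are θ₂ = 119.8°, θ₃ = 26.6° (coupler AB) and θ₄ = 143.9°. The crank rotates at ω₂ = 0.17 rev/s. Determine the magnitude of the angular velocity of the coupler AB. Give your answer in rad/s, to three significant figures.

0.203

ω₂ = 1.068 rad/s (from 0.17 rev/s).
Differentiating the loop-closure r₂e^{iθ₂}+r₃e^{iθ₃}=r₁+r₄e^{iθ₄} gives r₂ω₂e^{iθ₂}+r₃ω₃e^{iθ₃}=r₄ω₄e^{iθ₄}.
Eliminating the other unknown: ω₃ = r₂ω₂ sin(θ₄−θ₂) / [r₃ sin(θ₃−θ₄)].
Numerator sine = +0.40833; denominator sine = -0.88862.
Result = 0.0469·1.068·(+0.40833) / (0.1132·(-0.88862)) = -0.20335 rad/s; magnitude 0.20335 rad/s.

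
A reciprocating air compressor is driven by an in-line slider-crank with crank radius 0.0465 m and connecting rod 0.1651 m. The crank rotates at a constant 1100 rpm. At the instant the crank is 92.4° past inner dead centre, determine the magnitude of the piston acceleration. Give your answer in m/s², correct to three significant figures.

ω = 2π·1100/60 = 115.2 rad/s
x(θ) = r cosθ + √(L² − r² sin²θ); with ω constant, a = ω²·d²x/dθ².
d²x/dθ² = −r cosθ − r²(cos2θ)/√u − r⁴ sin²2θ/(4u^{3/2}),  u = L² − r² sin²θ = 0.0250996 m².
Substituting r = 0.0465 m, L = 0.1651 m, θ = 92.4°: d²x/dθ² = +0.015545 m.
a = ω²·d²x/dθ² = (115.2)²·(+0.015545) = +206.27 m/s²;  |a| = 206.27 m/s².

206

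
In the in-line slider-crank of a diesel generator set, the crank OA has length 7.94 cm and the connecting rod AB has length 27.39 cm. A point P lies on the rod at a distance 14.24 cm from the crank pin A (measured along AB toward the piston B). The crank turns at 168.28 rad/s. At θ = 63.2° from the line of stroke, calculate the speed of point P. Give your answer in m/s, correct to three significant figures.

ω = 168.3 rad/s.  Crank-pin speed |V_A| = rω = 13.361 m/s, perpendicular to OA.
Rod angle: sinφ = −(r/L) sinθ ⇒ φ = -14.996°; ω_rod = −rω cosθ/√(L²−r²sin²θ) = -22.77 rad/s.
V_P = V_A + ω_rod × AP, with AP = 0.1424 m along the rod.
Components: V_Px = −rω sinθ − a·ω_rod·sinφ = -12.765 m/s;  V_Py = rω cosθ + a·ω_rod·cosφ = +2.8923 m/s.
|V_P| = √(V_Px² + V_Py²) = 13.089 m/s.

13.1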